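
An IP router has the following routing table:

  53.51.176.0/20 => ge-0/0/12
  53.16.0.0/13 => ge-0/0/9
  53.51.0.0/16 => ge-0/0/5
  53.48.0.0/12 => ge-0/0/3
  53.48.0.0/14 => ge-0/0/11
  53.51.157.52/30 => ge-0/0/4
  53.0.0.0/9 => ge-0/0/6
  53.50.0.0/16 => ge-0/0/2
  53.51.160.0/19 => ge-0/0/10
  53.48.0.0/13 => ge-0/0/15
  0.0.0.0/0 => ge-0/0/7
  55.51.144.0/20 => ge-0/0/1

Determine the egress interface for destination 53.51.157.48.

ge-0/0/5

Routes whose prefix contains 53.51.157.48:
  0.0.0.0/0 (default, matches everything) -> ge-0/0/7
  53.0.0.0/9 (53.0.0.0 - 53.127.255.255) -> ge-0/0/6
  53.48.0.0/12 (53.48.0.0 - 53.63.255.255) -> ge-0/0/3
  53.48.0.0/13 (53.48.0.0 - 53.55.255.255) -> ge-0/0/15
  53.48.0.0/14 (53.48.0.0 - 53.51.255.255) -> ge-0/0/11
  53.51.0.0/16 (53.51.0.0 - 53.51.255.255) -> ge-0/0/5
More-specific entries that do NOT match:
  53.51.157.52/30 (53.51.157.52 - 53.51.157.55) does not contain 53.51.157.48
  53.51.176.0/20 (53.51.176.0 - 53.51.191.255) does not contain 53.51.157.48
  55.51.144.0/20 (55.51.144.0 - 55.51.159.255) does not contain 53.51.157.48
  53.51.160.0/19 (53.51.160.0 - 53.51.191.255) does not contain 53.51.157.48
Longest matching prefix is /16 -> interface ge-0/0/5.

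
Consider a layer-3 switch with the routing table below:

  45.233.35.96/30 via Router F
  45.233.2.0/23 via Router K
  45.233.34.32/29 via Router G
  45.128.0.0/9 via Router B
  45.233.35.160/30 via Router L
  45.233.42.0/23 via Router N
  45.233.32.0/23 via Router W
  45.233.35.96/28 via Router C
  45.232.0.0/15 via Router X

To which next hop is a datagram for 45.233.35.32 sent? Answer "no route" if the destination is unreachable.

Router X

Routes whose prefix contains 45.233.35.32:
  45.128.0.0/9 (45.128.0.0 - 45.255.255.255) -> Router B
  45.232.0.0/15 (45.232.0.0 - 45.233.255.255) -> Router X
More-specific entries that do NOT match:
  45.233.35.96/30 (45.233.35.96 - 45.233.35.99) does not contain 45.233.35.32
  45.233.35.160/30 (45.233.35.160 - 45.233.35.163) does not contain 45.233.35.32
  45.233.34.32/29 (45.233.34.32 - 45.233.34.39) does not contain 45.233.35.32
  45.233.35.96/28 (45.233.35.96 - 45.233.35.111) does not contain 45.233.35.32
  45.233.2.0/23 (45.233.2.0 - 45.233.3.255) does not contain 45.233.35.32
  45.233.42.0/23 (45.233.42.0 - 45.233.43.255) does not contain 45.233.35.32
  45.233.32.0/23 (45.233.32.0 - 45.233.33.255) does not contain 45.233.35.32
Longest matching prefix is /15 -> next hop Router X.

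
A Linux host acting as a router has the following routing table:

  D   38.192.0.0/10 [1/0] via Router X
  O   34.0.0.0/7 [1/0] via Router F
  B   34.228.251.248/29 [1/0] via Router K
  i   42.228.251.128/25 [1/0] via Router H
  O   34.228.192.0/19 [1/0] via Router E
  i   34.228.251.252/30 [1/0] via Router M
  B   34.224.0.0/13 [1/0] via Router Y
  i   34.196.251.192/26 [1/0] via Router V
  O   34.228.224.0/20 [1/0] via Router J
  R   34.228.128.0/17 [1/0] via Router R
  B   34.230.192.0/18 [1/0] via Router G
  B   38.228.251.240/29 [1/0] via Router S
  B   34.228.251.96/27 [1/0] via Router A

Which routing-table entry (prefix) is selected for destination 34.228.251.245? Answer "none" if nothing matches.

Entries matching 34.228.251.245:
  34.0.0.0/7 (34.0.0.0 - 35.255.255.255)
  34.224.0.0/13 (34.224.0.0 - 34.231.255.255)
  34.228.128.0/17 (34.228.128.0 - 34.228.255.255)
Most specific is 34.228.128.0/17.

34.228.128.0/17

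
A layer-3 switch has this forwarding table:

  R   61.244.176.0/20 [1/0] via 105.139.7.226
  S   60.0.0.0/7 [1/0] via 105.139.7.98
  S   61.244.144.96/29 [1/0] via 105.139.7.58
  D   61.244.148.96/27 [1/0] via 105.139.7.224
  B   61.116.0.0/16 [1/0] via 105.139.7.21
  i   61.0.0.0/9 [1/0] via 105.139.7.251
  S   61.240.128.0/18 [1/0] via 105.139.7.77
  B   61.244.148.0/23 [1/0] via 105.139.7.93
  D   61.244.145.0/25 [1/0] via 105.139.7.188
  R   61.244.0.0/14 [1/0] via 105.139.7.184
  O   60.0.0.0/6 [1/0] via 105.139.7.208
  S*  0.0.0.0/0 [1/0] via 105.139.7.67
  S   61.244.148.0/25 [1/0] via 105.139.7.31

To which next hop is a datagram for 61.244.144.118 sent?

Routes whose prefix contains 61.244.144.118:
  0.0.0.0/0 (default, matches everything) -> 105.139.7.67
  60.0.0.0/6 (60.0.0.0 - 63.255.255.255) -> 105.139.7.208
  60.0.0.0/7 (60.0.0.0 - 61.255.255.255) -> 105.139.7.98
  61.244.0.0/14 (61.244.0.0 - 61.247.255.255) -> 105.139.7.184
More-specific entries that do NOT match:
  61.244.144.96/29 (61.244.144.96 - 61.244.144.103) does not contain 61.244.144.118
  61.244.148.96/27 (61.244.148.96 - 61.244.148.127) does not contain 61.244.144.118
  61.244.145.0/25 (61.244.145.0 - 61.244.145.127) does not contain 61.244.144.118
  61.244.148.0/25 (61.244.148.0 - 61.244.148.127) does not contain 61.244.144.118
  61.244.148.0/23 (61.244.148.0 - 61.244.149.255) does not contain 61.244.144.118
  61.244.176.0/20 (61.244.176.0 - 61.244.191.255) does not contain 61.244.144.118
  61.240.128.0/18 (61.240.128.0 - 61.240.191.255) does not contain 61.244.144.118
  61.116.0.0/16 (61.116.0.0 - 61.116.255.255) does not contain 61.244.144.118
Longest matching prefix is /14 -> next hop 105.139.7.184.

105.139.7.184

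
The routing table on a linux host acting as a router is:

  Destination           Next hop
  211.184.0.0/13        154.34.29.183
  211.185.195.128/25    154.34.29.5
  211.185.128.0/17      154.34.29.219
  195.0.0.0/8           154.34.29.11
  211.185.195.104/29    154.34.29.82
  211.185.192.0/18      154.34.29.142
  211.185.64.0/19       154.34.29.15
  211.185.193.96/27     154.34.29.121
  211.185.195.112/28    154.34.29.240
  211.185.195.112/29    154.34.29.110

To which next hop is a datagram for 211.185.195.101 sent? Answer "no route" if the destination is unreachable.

Routes whose prefix contains 211.185.195.101:
  211.184.0.0/13 (211.184.0.0 - 211.191.255.255) -> 154.34.29.183
  211.185.128.0/17 (211.185.128.0 - 211.185.255.255) -> 154.34.29.219
  211.185.192.0/18 (211.185.192.0 - 211.185.255.255) -> 154.34.29.142
More-specific entries that do NOT match:
  211.185.195.104/29 (211.185.195.104 - 211.185.195.111) does not contain 211.185.195.101
  211.185.195.112/29 (211.185.195.112 - 211.185.195.119) does not contain 211.185.195.101
  211.185.195.112/28 (211.185.195.112 - 211.185.195.127) does not contain 211.185.195.101
  211.185.193.96/27 (211.185.193.96 - 211.185.193.127) does not contain 211.185.195.101
  211.185.195.128/25 (211.185.195.128 - 211.185.195.255) does not contain 211.185.195.101
  211.185.64.0/19 (211.185.64.0 - 211.185.95.255) does not contain 211.185.195.101
Longest matching prefix is /18 -> next hop 154.34.29.142.

154.34.29.142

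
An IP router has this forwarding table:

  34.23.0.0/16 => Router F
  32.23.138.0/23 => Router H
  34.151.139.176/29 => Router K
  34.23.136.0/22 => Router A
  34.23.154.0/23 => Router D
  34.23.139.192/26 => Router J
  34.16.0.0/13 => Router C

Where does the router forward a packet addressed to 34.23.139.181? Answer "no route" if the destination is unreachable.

Routes whose prefix contains 34.23.139.181:
  34.16.0.0/13 (34.16.0.0 - 34.23.255.255) -> Router C
  34.23.0.0/16 (34.23.0.0 - 34.23.255.255) -> Router F
  34.23.136.0/22 (34.23.136.0 - 34.23.139.255) -> Router A
More-specific entries that do NOT match:
  34.151.139.176/29 (34.151.139.176 - 34.151.139.183) does not contain 34.23.139.181
  34.23.139.192/26 (34.23.139.192 - 34.23.139.255) does not contain 34.23.139.181
  32.23.138.0/23 (32.23.138.0 - 32.23.139.255) does not contain 34.23.139.181
  34.23.154.0/23 (34.23.154.0 - 34.23.155.255) does not contain 34.23.139.181
Longest matching prefix is /22 -> next hop Router A.

Router A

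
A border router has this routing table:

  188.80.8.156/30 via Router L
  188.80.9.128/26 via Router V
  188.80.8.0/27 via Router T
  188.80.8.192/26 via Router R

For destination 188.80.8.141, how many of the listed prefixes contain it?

No listed prefix contains 188.80.8.141.
Total matching entries: 0.

0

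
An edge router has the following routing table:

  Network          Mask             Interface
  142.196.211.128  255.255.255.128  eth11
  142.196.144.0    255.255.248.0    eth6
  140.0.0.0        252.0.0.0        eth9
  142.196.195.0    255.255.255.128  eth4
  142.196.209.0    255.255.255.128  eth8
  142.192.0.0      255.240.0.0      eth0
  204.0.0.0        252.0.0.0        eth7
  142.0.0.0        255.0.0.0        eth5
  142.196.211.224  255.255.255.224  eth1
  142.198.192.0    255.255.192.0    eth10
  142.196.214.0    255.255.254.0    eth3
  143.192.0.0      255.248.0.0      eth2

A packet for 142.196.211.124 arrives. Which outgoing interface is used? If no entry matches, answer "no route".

eth0

Routes whose prefix contains 142.196.211.124:
  140.0.0.0/6 (140.0.0.0 - 143.255.255.255) -> eth9
  142.0.0.0/8 (142.0.0.0 - 142.255.255.255) -> eth5
  142.192.0.0/12 (142.192.0.0 - 142.207.255.255) -> eth0
More-specific entries that do NOT match:
  142.196.211.224/27 (142.196.211.224 - 142.196.211.255) does not contain 142.196.211.124
  142.196.211.128/25 (142.196.211.128 - 142.196.211.255) does not contain 142.196.211.124
  142.196.195.0/25 (142.196.195.0 - 142.196.195.127) does not contain 142.196.211.124
  142.196.209.0/25 (142.196.209.0 - 142.196.209.127) does not contain 142.196.211.124
  142.196.214.0/23 (142.196.214.0 - 142.196.215.255) does not contain 142.196.211.124
  142.196.144.0/21 (142.196.144.0 - 142.196.151.255) does not contain 142.196.211.124
  142.198.192.0/18 (142.198.192.0 - 142.198.255.255) does not contain 142.196.211.124
  143.192.0.0/13 (143.192.0.0 - 143.199.255.255) does not contain 142.196.211.124
Longest matching prefix is /12 -> interface eth0.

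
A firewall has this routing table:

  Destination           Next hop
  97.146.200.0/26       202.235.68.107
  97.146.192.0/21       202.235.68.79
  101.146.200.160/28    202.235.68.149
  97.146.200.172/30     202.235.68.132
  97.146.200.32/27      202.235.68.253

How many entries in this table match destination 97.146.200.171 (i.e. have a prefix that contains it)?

No listed prefix contains 97.146.200.171.
Total matching entries: 0.

0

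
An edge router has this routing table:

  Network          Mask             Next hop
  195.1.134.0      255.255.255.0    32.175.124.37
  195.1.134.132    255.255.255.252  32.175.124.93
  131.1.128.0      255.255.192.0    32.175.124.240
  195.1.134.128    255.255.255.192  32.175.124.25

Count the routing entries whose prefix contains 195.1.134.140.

2

Prefixes containing 195.1.134.140:
  195.1.134.0/24 (195.1.134.0 - 195.1.134.255)
  195.1.134.128/26 (195.1.134.128 - 195.1.134.191)
Total matching entries: 2.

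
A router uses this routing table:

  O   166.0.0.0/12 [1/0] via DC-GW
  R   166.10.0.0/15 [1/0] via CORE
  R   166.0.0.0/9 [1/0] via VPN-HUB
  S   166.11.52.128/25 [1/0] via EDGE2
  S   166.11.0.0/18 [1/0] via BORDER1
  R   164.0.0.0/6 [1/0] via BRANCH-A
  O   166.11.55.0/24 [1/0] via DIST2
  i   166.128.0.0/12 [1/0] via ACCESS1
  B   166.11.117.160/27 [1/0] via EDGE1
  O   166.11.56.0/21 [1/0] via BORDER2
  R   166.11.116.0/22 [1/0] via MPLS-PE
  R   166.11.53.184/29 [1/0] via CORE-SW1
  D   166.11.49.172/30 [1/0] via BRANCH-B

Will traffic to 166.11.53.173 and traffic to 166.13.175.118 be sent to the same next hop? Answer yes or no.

166.11.53.173: longest match 166.11.0.0/18 -> BORDER1
166.13.175.118: longest match 166.0.0.0/12 -> DC-GW

no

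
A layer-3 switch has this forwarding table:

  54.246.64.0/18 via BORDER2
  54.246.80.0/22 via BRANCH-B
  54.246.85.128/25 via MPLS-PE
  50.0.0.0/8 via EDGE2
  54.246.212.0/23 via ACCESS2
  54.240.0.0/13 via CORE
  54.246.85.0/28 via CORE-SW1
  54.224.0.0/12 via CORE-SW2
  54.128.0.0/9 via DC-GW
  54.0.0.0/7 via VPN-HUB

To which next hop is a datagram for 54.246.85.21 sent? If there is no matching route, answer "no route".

Routes whose prefix contains 54.246.85.21:
  54.0.0.0/7 (54.0.0.0 - 55.255.255.255) -> VPN-HUB
  54.128.0.0/9 (54.128.0.0 - 54.255.255.255) -> DC-GW
  54.240.0.0/13 (54.240.0.0 - 54.247.255.255) -> CORE
  54.246.64.0/18 (54.246.64.0 - 54.246.127.255) -> BORDER2
More-specific entries that do NOT match:
  54.246.85.0/28 (54.246.85.0 - 54.246.85.15) does not contain 54.246.85.21
  54.246.85.128/25 (54.246.85.128 - 54.246.85.255) does not contain 54.246.85.21
  54.246.212.0/23 (54.246.212.0 - 54.246.213.255) does not contain 54.246.85.21
  54.246.80.0/22 (54.246.80.0 - 54.246.83.255) does not contain 54.246.85.21
Longest matching prefix is /18 -> next hop BORDER2.

BORDER2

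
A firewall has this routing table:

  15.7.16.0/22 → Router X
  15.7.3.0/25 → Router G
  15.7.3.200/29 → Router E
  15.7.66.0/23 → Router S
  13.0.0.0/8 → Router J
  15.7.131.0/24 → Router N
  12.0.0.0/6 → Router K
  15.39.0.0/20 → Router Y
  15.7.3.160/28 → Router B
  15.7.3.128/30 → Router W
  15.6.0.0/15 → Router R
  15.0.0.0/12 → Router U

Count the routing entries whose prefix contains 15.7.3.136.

Prefixes containing 15.7.3.136:
  12.0.0.0/6 (12.0.0.0 - 15.255.255.255)
  15.0.0.0/12 (15.0.0.0 - 15.15.255.255)
  15.6.0.0/15 (15.6.0.0 - 15.7.255.255)
Total matching entries: 3.

3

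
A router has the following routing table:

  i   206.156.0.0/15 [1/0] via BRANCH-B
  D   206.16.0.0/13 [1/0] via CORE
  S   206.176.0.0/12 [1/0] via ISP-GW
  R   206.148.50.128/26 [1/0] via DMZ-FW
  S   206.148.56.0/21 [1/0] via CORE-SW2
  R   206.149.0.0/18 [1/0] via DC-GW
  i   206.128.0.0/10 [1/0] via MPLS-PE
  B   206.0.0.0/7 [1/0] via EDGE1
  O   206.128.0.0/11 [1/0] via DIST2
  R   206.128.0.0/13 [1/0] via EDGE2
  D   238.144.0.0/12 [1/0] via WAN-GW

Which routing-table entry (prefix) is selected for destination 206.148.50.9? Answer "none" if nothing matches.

206.128.0.0/11

Entries matching 206.148.50.9:
  206.0.0.0/7 (206.0.0.0 - 207.255.255.255)
  206.128.0.0/10 (206.128.0.0 - 206.191.255.255)
  206.128.0.0/11 (206.128.0.0 - 206.159.255.255)
Most specific is 206.128.0.0/11.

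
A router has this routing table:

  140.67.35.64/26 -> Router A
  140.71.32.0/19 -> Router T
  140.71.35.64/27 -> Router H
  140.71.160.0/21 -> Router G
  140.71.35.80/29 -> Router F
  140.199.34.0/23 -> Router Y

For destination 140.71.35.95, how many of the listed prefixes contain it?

2

Prefixes containing 140.71.35.95:
  140.71.32.0/19 (140.71.32.0 - 140.71.63.255)
  140.71.35.64/27 (140.71.35.64 - 140.71.35.95)
Total matching entries: 2.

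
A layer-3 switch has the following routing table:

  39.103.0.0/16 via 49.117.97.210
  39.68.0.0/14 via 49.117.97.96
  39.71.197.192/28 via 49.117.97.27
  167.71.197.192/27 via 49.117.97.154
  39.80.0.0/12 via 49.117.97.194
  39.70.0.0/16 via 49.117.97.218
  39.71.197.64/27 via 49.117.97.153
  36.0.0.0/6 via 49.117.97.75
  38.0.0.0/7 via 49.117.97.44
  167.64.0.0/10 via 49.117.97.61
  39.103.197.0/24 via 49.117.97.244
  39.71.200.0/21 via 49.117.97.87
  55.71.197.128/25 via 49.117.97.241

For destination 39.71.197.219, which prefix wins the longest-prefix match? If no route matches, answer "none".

Entries matching 39.71.197.219:
  36.0.0.0/6 (36.0.0.0 - 39.255.255.255)
  38.0.0.0/7 (38.0.0.0 - 39.255.255.255)
  39.68.0.0/14 (39.68.0.0 - 39.71.255.255)
Most specific is 39.68.0.0/14.

39.68.0.0/14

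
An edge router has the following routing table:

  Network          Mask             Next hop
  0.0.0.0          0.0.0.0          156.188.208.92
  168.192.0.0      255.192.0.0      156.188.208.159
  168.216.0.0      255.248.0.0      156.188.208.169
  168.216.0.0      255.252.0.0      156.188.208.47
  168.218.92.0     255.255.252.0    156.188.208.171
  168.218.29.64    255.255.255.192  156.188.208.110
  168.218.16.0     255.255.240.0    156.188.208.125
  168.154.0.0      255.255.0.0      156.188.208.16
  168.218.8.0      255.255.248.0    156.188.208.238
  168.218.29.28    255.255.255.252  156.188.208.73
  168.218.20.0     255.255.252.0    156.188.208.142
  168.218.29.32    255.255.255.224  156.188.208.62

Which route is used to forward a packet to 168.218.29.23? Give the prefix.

168.218.16.0/20

Entries matching 168.218.29.23:
  0.0.0.0/0 (default, matches everything)
  168.192.0.0/10 (168.192.0.0 - 168.255.255.255)
  168.216.0.0/13 (168.216.0.0 - 168.223.255.255)
  168.216.0.0/14 (168.216.0.0 - 168.219.255.255)
  168.218.16.0/20 (168.218.16.0 - 168.218.31.255)
Most specific is 168.218.16.0/20.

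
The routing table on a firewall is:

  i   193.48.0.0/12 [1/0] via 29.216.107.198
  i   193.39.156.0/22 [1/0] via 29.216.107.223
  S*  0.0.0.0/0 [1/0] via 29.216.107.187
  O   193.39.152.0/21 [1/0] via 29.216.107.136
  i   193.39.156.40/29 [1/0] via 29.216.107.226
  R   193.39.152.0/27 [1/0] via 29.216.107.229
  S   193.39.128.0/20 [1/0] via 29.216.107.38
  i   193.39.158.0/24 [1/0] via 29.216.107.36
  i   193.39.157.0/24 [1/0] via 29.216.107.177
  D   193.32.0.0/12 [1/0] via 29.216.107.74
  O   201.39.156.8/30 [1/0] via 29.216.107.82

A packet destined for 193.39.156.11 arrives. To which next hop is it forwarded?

29.216.107.223

Routes whose prefix contains 193.39.156.11:
  0.0.0.0/0 (default, matches everything) -> 29.216.107.187
  193.32.0.0/12 (193.32.0.0 - 193.47.255.255) -> 29.216.107.74
  193.39.152.0/21 (193.39.152.0 - 193.39.159.255) -> 29.216.107.136
  193.39.156.0/22 (193.39.156.0 - 193.39.159.255) -> 29.216.107.223
More-specific entries that do NOT match:
  201.39.156.8/30 (201.39.156.8 - 201.39.156.11) does not contain 193.39.156.11
  193.39.156.40/29 (193.39.156.40 - 193.39.156.47) does not contain 193.39.156.11
  193.39.152.0/27 (193.39.152.0 - 193.39.152.31) does not contain 193.39.156.11
  193.39.158.0/24 (193.39.158.0 - 193.39.158.255) does not contain 193.39.156.11
  193.39.157.0/24 (193.39.157.0 - 193.39.157.255) does not contain 193.39.156.11
Longest matching prefix is /22 -> next hop 29.216.107.223.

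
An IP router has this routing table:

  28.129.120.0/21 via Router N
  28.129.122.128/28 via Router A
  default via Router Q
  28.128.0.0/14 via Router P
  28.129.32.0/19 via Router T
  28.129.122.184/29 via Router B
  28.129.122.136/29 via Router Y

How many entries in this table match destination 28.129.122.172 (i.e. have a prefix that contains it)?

Prefixes containing 28.129.122.172:
  0.0.0.0/0 (default, matches everything)
  28.128.0.0/14 (28.128.0.0 - 28.131.255.255)
  28.129.120.0/21 (28.129.120.0 - 28.129.127.255)
Total matching entries: 3.

3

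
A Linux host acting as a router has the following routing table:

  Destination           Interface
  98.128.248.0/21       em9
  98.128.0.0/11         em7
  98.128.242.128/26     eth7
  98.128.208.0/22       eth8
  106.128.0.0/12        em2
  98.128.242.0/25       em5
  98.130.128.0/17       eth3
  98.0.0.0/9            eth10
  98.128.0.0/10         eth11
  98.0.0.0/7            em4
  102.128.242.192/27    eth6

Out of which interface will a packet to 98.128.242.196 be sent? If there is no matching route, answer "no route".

em7

Routes whose prefix contains 98.128.242.196:
  98.0.0.0/7 (98.0.0.0 - 99.255.255.255) -> em4
  98.128.0.0/10 (98.128.0.0 - 98.191.255.255) -> eth11
  98.128.0.0/11 (98.128.0.0 - 98.159.255.255) -> em7
More-specific entries that do NOT match:
  102.128.242.192/27 (102.128.242.192 - 102.128.242.223) does not contain 98.128.242.196
  98.128.242.128/26 (98.128.242.128 - 98.128.242.191) does not contain 98.128.242.196
  98.128.242.0/25 (98.128.242.0 - 98.128.242.127) does not contain 98.128.242.196
  98.128.208.0/22 (98.128.208.0 - 98.128.211.255) does not contain 98.128.242.196
  98.128.248.0/21 (98.128.248.0 - 98.128.255.255) does not contain 98.128.242.196
  98.130.128.0/17 (98.130.128.0 - 98.130.255.255) does not contain 98.128.242.196
  106.128.0.0/12 (106.128.0.0 - 106.143.255.255) does not contain 98.128.242.196
Longest matching prefix is /11 -> interface em7.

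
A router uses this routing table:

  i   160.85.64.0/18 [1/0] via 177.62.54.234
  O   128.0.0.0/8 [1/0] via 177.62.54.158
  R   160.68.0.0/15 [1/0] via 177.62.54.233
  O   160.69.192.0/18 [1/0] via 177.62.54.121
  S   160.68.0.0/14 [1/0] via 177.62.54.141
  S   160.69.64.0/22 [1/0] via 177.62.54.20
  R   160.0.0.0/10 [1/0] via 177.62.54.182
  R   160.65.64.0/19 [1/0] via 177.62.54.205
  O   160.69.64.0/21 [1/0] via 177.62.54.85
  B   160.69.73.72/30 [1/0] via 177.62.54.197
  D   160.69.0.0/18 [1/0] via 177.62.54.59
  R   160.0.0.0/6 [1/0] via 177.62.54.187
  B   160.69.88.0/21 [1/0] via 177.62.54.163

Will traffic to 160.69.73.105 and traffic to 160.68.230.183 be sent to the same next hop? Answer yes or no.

yes

160.69.73.105: longest match 160.68.0.0/15 -> 177.62.54.233
160.68.230.183: longest match 160.68.0.0/15 -> 177.62.54.233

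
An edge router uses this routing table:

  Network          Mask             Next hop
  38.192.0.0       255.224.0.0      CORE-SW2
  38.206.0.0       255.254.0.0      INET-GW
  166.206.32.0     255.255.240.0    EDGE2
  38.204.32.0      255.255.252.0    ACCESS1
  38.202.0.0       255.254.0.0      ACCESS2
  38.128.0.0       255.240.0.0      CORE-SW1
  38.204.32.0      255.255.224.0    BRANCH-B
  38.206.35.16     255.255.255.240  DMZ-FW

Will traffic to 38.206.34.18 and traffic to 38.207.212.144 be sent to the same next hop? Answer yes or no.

38.206.34.18: longest match 38.206.0.0/15 -> INET-GW
38.207.212.144: longest match 38.206.0.0/15 -> INET-GW

yes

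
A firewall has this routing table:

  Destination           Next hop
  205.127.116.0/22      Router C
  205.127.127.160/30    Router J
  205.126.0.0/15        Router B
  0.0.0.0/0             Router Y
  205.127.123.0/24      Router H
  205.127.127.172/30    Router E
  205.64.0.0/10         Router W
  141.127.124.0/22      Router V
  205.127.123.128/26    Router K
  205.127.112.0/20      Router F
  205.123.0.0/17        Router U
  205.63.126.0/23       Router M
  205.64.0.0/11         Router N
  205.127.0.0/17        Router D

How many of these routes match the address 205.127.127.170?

5

Prefixes containing 205.127.127.170:
  0.0.0.0/0 (default, matches everything)
  205.64.0.0/10 (205.64.0.0 - 205.127.255.255)
  205.126.0.0/15 (205.126.0.0 - 205.127.255.255)
  205.127.0.0/17 (205.127.0.0 - 205.127.127.255)
  205.127.112.0/20 (205.127.112.0 - 205.127.127.255)
Total matching entries: 5.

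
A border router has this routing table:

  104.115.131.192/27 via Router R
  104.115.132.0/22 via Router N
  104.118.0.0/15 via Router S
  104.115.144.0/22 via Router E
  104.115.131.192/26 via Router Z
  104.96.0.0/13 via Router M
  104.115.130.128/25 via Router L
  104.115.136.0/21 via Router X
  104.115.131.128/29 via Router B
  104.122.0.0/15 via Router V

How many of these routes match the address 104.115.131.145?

No listed prefix contains 104.115.131.145.
Total matching entries: 0.

0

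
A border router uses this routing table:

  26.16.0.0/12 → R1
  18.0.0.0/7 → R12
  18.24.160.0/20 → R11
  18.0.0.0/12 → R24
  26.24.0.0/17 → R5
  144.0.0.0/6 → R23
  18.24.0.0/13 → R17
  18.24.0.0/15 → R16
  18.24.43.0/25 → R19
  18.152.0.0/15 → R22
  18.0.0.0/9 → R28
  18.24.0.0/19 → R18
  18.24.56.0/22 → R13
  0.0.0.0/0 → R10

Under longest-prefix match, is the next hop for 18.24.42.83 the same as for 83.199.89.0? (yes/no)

no

18.24.42.83: longest match 18.24.0.0/15 -> R16
83.199.89.0: longest match 0.0.0.0/0 -> R10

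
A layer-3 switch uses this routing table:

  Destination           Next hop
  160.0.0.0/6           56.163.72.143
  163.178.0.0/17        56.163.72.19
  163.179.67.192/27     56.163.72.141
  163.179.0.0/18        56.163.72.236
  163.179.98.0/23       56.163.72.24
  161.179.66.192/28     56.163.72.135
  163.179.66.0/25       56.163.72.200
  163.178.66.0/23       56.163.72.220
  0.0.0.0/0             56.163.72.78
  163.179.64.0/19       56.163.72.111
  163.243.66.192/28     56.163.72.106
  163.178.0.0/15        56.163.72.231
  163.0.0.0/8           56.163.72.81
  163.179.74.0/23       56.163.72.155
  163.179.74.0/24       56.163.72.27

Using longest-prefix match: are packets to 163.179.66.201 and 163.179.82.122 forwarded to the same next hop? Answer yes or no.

yes

163.179.66.201: longest match 163.179.64.0/19 -> 56.163.72.111
163.179.82.122: longest match 163.179.64.0/19 -> 56.163.72.111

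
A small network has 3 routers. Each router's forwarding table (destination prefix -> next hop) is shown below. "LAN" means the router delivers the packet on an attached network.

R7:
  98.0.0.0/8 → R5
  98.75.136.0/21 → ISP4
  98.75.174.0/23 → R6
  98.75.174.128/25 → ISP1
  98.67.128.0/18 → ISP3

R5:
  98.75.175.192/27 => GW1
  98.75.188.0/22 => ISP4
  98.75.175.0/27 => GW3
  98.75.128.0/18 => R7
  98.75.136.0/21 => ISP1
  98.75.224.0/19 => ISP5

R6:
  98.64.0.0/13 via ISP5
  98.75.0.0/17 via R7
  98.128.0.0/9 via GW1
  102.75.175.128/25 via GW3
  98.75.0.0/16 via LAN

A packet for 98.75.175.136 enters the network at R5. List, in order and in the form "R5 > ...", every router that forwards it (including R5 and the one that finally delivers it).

R5 > R7 > R6

At R5: longest match for 98.75.175.136 is 98.75.128.0/18 -> R7
At R7: longest match for 98.75.175.136 is 98.75.174.0/23 -> R6
At R6: longest match for 98.75.175.136 is 98.75.0.0/16 -> LAN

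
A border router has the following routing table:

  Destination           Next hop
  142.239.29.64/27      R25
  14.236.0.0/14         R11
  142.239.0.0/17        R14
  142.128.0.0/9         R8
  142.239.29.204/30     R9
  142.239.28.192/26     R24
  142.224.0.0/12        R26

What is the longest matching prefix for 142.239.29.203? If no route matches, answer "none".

142.239.0.0/17

Entries matching 142.239.29.203:
  142.128.0.0/9 (142.128.0.0 - 142.255.255.255)
  142.224.0.0/12 (142.224.0.0 - 142.239.255.255)
  142.239.0.0/17 (142.239.0.0 - 142.239.127.255)
Most specific is 142.239.0.0/17.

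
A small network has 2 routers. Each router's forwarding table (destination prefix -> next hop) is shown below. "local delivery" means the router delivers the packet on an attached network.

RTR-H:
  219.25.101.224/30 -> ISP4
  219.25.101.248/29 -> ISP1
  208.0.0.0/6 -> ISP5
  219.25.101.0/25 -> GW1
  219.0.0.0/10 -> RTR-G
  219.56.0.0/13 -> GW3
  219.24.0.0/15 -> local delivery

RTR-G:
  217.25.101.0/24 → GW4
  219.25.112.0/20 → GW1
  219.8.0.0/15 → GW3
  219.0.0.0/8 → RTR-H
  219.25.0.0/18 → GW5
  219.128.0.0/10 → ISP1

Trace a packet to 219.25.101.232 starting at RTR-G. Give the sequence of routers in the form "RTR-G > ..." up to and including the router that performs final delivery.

At RTR-G: longest match for 219.25.101.232 is 219.0.0.0/8 -> RTR-H
At RTR-H: longest match for 219.25.101.232 is 219.24.0.0/15 -> local delivery

RTR-G > RTR-H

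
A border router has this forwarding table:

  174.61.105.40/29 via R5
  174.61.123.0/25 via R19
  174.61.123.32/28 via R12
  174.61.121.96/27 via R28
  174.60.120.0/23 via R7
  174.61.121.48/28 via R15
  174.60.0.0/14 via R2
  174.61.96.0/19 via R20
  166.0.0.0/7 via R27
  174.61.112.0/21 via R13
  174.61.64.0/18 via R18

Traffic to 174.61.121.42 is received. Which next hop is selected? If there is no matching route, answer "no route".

Routes whose prefix contains 174.61.121.42:
  174.60.0.0/14 (174.60.0.0 - 174.63.255.255) -> R2
  174.61.64.0/18 (174.61.64.0 - 174.61.127.255) -> R18
  174.61.96.0/19 (174.61.96.0 - 174.61.127.255) -> R20
More-specific entries that do NOT match:
  174.61.105.40/29 (174.61.105.40 - 174.61.105.47) does not contain 174.61.121.42
  174.61.123.32/28 (174.61.123.32 - 174.61.123.47) does not contain 174.61.121.42
  174.61.121.48/28 (174.61.121.48 - 174.61.121.63) does not contain 174.61.121.42
  174.61.121.96/27 (174.61.121.96 - 174.61.121.127) does not contain 174.61.121.42
  174.61.123.0/25 (174.61.123.0 - 174.61.123.127) does not contain 174.61.121.42
  174.60.120.0/23 (174.60.120.0 - 174.60.121.255) does not contain 174.61.121.42
  174.61.112.0/21 (174.61.112.0 - 174.61.119.255) does not contain 174.61.121.42
Longest matching prefix is /19 -> next hop R20.

R20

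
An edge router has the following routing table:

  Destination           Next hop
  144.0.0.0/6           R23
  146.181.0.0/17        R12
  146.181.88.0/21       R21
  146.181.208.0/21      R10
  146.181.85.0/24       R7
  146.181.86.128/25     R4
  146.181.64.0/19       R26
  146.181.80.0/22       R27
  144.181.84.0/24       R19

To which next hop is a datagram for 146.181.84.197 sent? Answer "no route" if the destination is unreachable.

Routes whose prefix contains 146.181.84.197:
  144.0.0.0/6 (144.0.0.0 - 147.255.255.255) -> R23
  146.181.0.0/17 (146.181.0.0 - 146.181.127.255) -> R12
  146.181.64.0/19 (146.181.64.0 - 146.181.95.255) -> R26
More-specific entries that do NOT match:
  146.181.86.128/25 (146.181.86.128 - 146.181.86.255) does not contain 146.181.84.197
  146.181.85.0/24 (146.181.85.0 - 146.181.85.255) does not contain 146.181.84.197
  144.181.84.0/24 (144.181.84.0 - 144.181.84.255) does not contain 146.181.84.197
  146.181.80.0/22 (146.181.80.0 - 146.181.83.255) does not contain 146.181.84.197
  146.181.88.0/21 (146.181.88.0 - 146.181.95.255) does not contain 146.181.84.197
  146.181.208.0/21 (146.181.208.0 - 146.181.215.255) does not contain 146.181.84.197
Longest matching prefix is /19 -> next hop R26.

R26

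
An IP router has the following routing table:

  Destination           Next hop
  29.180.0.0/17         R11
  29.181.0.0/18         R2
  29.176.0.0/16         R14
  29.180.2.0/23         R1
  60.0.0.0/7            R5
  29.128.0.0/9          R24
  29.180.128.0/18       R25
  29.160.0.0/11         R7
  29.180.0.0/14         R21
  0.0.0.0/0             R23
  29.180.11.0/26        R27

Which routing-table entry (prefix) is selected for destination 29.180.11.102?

29.180.0.0/17

Entries matching 29.180.11.102:
  0.0.0.0/0 (default, matches everything)
  29.128.0.0/9 (29.128.0.0 - 29.255.255.255)
  29.160.0.0/11 (29.160.0.0 - 29.191.255.255)
  29.180.0.0/14 (29.180.0.0 - 29.183.255.255)
  29.180.0.0/17 (29.180.0.0 - 29.180.127.255)
Most specific is 29.180.0.0/17.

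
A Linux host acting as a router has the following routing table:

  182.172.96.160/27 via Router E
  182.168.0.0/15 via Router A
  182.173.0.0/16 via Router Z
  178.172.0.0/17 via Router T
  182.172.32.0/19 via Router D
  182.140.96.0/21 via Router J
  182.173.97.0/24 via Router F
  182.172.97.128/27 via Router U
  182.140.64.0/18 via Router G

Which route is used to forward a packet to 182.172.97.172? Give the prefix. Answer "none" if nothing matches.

none

182.172.97.172 is outside every listed prefix and there is no default route.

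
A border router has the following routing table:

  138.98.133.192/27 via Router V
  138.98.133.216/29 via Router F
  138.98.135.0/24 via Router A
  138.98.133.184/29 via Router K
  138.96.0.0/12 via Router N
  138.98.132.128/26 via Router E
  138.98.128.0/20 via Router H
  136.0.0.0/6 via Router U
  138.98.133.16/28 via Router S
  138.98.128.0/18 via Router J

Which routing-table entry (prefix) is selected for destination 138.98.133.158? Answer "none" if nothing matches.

138.98.128.0/20

Entries matching 138.98.133.158:
  136.0.0.0/6 (136.0.0.0 - 139.255.255.255)
  138.96.0.0/12 (138.96.0.0 - 138.111.255.255)
  138.98.128.0/18 (138.98.128.0 - 138.98.191.255)
  138.98.128.0/20 (138.98.128.0 - 138.98.143.255)
Most specific is 138.98.128.0/20.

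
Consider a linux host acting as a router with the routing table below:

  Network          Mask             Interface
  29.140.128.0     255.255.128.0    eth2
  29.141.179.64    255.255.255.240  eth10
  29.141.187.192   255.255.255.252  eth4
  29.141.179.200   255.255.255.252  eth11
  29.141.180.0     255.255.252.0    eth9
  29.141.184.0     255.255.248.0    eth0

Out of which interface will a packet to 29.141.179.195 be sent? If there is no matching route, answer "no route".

no route

No entry's prefix contains 29.141.179.195; there is no default route.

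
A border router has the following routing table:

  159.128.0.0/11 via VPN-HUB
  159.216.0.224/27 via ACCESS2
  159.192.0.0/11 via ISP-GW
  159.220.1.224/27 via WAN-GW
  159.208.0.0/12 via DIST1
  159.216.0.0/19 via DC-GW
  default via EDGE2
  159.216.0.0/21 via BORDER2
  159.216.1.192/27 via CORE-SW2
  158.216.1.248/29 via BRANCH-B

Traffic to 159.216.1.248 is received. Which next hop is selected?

BORDER2

Routes whose prefix contains 159.216.1.248:
  0.0.0.0/0 (default, matches everything) -> EDGE2
  159.192.0.0/11 (159.192.0.0 - 159.223.255.255) -> ISP-GW
  159.208.0.0/12 (159.208.0.0 - 159.223.255.255) -> DIST1
  159.216.0.0/19 (159.216.0.0 - 159.216.31.255) -> DC-GW
  159.216.0.0/21 (159.216.0.0 - 159.216.7.255) -> BORDER2
More-specific entries that do NOT match:
  158.216.1.248/29 (158.216.1.248 - 158.216.1.255) does not contain 159.216.1.248
  159.216.0.224/27 (159.216.0.224 - 159.216.0.255) does not contain 159.216.1.248
  159.220.1.224/27 (159.220.1.224 - 159.220.1.255) does not contain 159.216.1.248
  159.216.1.192/27 (159.216.1.192 - 159.216.1.223) does not contain 159.216.1.248
Longest matching prefix is /21 -> next hop BORDER2.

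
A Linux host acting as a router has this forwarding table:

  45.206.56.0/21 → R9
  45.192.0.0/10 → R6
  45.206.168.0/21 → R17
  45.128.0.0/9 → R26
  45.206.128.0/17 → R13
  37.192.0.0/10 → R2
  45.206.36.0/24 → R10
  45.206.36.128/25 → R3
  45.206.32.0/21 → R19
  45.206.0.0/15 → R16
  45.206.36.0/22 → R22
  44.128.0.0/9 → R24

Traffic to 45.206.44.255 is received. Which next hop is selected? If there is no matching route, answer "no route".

Routes whose prefix contains 45.206.44.255:
  45.128.0.0/9 (45.128.0.0 - 45.255.255.255) -> R26
  45.192.0.0/10 (45.192.0.0 - 45.255.255.255) -> R6
  45.206.0.0/15 (45.206.0.0 - 45.207.255.255) -> R16
More-specific entries that do NOT match:
  45.206.36.128/25 (45.206.36.128 - 45.206.36.255) does not contain 45.206.44.255
  45.206.36.0/24 (45.206.36.0 - 45.206.36.255) does not contain 45.206.44.255
  45.206.36.0/22 (45.206.36.0 - 45.206.39.255) does not contain 45.206.44.255
  45.206.56.0/21 (45.206.56.0 - 45.206.63.255) does not contain 45.206.44.255
  45.206.168.0/21 (45.206.168.0 - 45.206.175.255) does not contain 45.206.44.255
  45.206.32.0/21 (45.206.32.0 - 45.206.39.255) does not contain 45.206.44.255
  45.206.128.0/17 (45.206.128.0 - 45.206.255.255) does not contain 45.206.44.255
Longest matching prefix is /15 -> next hop R16.

R16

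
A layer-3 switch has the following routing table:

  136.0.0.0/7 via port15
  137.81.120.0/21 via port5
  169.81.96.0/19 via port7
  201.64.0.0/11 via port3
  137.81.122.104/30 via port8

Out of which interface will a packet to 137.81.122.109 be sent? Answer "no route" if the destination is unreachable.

Routes whose prefix contains 137.81.122.109:
  136.0.0.0/7 (136.0.0.0 - 137.255.255.255) -> port15
  137.81.120.0/21 (137.81.120.0 - 137.81.127.255) -> port5
More-specific entries that do NOT match:
  137.81.122.104/30 (137.81.122.104 - 137.81.122.107) does not contain 137.81.122.109
Longest matching prefix is /21 -> interface port5.

port5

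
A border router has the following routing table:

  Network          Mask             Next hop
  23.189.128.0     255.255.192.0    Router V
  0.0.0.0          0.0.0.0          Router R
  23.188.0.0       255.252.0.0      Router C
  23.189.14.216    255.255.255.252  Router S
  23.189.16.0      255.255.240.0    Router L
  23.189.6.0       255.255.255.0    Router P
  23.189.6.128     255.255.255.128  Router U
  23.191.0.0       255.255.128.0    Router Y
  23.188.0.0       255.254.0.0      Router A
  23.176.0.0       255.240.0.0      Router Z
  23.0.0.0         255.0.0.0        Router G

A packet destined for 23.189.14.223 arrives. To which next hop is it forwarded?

Routes whose prefix contains 23.189.14.223:
  0.0.0.0/0 (default, matches everything) -> Router R
  23.0.0.0/8 (23.0.0.0 - 23.255.255.255) -> Router G
  23.176.0.0/12 (23.176.0.0 - 23.191.255.255) -> Router Z
  23.188.0.0/14 (23.188.0.0 - 23.191.255.255) -> Router C
  23.188.0.0/15 (23.188.0.0 - 23.189.255.255) -> Router A
More-specific entries that do NOT match:
  23.189.14.216/30 (23.189.14.216 - 23.189.14.219) does not contain 23.189.14.223
  23.189.6.128/25 (23.189.6.128 - 23.189.6.255) does not contain 23.189.14.223
  23.189.6.0/24 (23.189.6.0 - 23.189.6.255) does not contain 23.189.14.223
  23.189.16.0/20 (23.189.16.0 - 23.189.31.255) does not contain 23.189.14.223
  23.189.128.0/18 (23.189.128.0 - 23.189.191.255) does not contain 23.189.14.223
  23.191.0.0/17 (23.191.0.0 - 23.191.127.255) does not contain 23.189.14.223
Longest matching prefix is /15 -> next hop Router A.

Router A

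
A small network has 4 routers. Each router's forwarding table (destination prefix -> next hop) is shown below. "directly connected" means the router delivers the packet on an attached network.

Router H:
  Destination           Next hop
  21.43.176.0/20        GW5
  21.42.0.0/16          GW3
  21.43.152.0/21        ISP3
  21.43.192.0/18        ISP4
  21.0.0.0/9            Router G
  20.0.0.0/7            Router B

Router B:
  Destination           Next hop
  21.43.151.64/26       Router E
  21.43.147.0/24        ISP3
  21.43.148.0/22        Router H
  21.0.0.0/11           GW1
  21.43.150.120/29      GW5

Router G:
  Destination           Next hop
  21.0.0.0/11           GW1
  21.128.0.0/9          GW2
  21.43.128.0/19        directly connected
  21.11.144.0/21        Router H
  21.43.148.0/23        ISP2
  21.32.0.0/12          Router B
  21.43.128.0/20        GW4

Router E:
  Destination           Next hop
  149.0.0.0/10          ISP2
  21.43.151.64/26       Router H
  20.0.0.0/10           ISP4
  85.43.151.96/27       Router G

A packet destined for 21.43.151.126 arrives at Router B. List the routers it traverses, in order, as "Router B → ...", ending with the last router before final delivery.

At Router B: longest match for 21.43.151.126 is 21.43.151.64/26 -> Router E
At Router E: longest match for 21.43.151.126 is 21.43.151.64/26 -> Router H
At Router H: longest match for 21.43.151.126 is 21.0.0.0/9 -> Router G
At Router G: longest match for 21.43.151.126 is 21.43.128.0/19 -> directly connected

Router B → Router E → Router H → Router G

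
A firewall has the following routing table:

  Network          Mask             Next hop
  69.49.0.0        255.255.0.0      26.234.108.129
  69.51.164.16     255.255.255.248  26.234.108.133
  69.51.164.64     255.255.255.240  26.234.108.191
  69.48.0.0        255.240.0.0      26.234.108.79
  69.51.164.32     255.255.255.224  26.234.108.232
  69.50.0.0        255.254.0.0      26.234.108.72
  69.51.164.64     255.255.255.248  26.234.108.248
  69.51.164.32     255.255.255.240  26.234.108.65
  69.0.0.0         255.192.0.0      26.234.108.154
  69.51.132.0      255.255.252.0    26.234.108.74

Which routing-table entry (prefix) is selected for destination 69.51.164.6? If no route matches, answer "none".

69.50.0.0/15

Entries matching 69.51.164.6:
  69.0.0.0/10 (69.0.0.0 - 69.63.255.255)
  69.48.0.0/12 (69.48.0.0 - 69.63.255.255)
  69.50.0.0/15 (69.50.0.0 - 69.51.255.255)
Most specific is 69.50.0.0/15.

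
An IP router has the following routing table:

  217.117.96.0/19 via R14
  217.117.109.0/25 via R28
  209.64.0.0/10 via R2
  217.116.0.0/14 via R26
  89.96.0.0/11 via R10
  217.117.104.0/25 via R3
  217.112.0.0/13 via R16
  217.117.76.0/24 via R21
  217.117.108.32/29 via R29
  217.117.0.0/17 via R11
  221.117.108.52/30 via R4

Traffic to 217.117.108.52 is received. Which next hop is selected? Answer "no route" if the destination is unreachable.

Routes whose prefix contains 217.117.108.52:
  217.112.0.0/13 (217.112.0.0 - 217.119.255.255) -> R16
  217.116.0.0/14 (217.116.0.0 - 217.119.255.255) -> R26
  217.117.0.0/17 (217.117.0.0 - 217.117.127.255) -> R11
  217.117.96.0/19 (217.117.96.0 - 217.117.127.255) -> R14
More-specific entries that do NOT match:
  221.117.108.52/30 (221.117.108.52 - 221.117.108.55) does not contain 217.117.108.52
  217.117.108.32/29 (217.117.108.32 - 217.117.108.39) does not contain 217.117.108.52
  217.117.109.0/25 (217.117.109.0 - 217.117.109.127) does not contain 217.117.108.52
  217.117.104.0/25 (217.117.104.0 - 217.117.104.127) does not contain 217.117.108.52
  217.117.76.0/24 (217.117.76.0 - 217.117.76.255) does not contain 217.117.108.52
Longest matching prefix is /19 -> next hop R14.

R14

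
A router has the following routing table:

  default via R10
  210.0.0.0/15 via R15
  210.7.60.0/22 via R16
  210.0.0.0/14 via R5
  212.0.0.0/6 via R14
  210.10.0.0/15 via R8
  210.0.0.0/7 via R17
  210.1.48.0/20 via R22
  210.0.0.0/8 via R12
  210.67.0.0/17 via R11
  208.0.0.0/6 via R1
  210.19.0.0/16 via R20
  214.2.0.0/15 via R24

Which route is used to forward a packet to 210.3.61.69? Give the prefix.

Entries matching 210.3.61.69:
  0.0.0.0/0 (default, matches everything)
  208.0.0.0/6 (208.0.0.0 - 211.255.255.255)
  210.0.0.0/7 (210.0.0.0 - 211.255.255.255)
  210.0.0.0/8 (210.0.0.0 - 210.255.255.255)
  210.0.0.0/14 (210.0.0.0 - 210.3.255.255)
Most specific is 210.0.0.0/14.

210.0.0.0/14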